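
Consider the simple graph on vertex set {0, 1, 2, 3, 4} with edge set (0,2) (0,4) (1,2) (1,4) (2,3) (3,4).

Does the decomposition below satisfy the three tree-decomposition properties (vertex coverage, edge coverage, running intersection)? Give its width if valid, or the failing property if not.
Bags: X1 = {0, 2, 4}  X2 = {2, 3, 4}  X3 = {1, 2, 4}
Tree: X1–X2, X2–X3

Yes; width 2.

Vertex coverage: the bags together contain {0, 1, 2, 3, 4}, the full vertex set. Edge coverage: each edge of G has both endpoints in at least one bag. Running intersection: for every vertex, the bags containing it form a connected subtree. All three properties hold, so this is a valid tree decomposition of width max|bag| − 1 = 2, and hence tw(G) ≤ 2.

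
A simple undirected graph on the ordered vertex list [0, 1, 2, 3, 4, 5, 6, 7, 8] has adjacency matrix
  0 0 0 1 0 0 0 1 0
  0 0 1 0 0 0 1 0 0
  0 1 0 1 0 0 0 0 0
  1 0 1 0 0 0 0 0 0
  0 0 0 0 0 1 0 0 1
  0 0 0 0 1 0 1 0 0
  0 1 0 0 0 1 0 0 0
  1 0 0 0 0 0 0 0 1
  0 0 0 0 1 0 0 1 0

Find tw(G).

A width-2 tree decomposition is:
Bags: B1 = {0, 3, 7}  B2 = {3, 7, 8}  B3 = {3, 4, 8}  B4 = {3, 4, 5}  B5 = {3, 5, 6}  B6 = {1, 3, 6}  B7 = {1, 2, 3}
Tree: B1–B2, B2–B3, B3–B4, B4–B5, B5–B6, B6–B7
The largest bag has 3 vertices, giving width 2; this decomposition certifies tw(G) ≤ 2. The edges 3–0–7–8–4–5–6–1–2–3 form a cycle, so G is not a tree and its treewidth is at least 2. The upper and lower bounds meet at 2, so that is the treewidth.

2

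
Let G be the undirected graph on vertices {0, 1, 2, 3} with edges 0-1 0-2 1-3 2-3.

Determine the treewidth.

2

A width-2 tree decomposition is:
Bags: B1 = {0, 1, 2}  B2 = {1, 2, 3}
Tree: B1–B2
Each bag holds 3 vertices, so the decomposition has width 2, which upper-bounds the treewidth. The edges 2–0–1–3–2 form a cycle, so G is not a tree and its treewidth is at least 2. The upper and lower bounds meet at 2, so that is the treewidth.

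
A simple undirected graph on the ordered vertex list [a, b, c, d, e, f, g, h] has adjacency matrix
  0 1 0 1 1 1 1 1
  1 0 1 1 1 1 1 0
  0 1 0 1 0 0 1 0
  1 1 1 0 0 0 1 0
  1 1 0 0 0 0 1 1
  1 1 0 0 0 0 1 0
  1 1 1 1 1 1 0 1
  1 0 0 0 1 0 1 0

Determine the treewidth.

A width-3 tree decomposition is:
Bags: B1 = {a, b, e, g}  B2 = {a, b, f, g}  B3 = {a, b, d, g}  B4 = {b, c, d, g}  B5 = {a, e, g, h}
Tree: B1–B2, B2–B3, B3–B4, B1–B5
Every bag has size at most 4, so the width is 4 − 1 = 3 and tw(G) ≤ 3. Conversely, {a, e, g, h} is a clique of size 4, and the vertices of any clique must share a bag in every tree decomposition; so some bag has ≥ 4 vertices and tw(G) ≥ 3. Hence tw(G) = 3 exactly.

3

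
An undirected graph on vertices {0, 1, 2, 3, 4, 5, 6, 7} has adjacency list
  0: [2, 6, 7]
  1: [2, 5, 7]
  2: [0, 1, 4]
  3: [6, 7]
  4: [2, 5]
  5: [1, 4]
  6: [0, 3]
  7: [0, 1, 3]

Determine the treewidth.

A width-2 tree decomposition is:
Bags: B1 = {3, 6, 7}  B2 = {0, 6, 7}  B3 = {0, 1, 7}  B4 = {0, 1, 2}  B5 = {1, 2, 5}  B6 = {2, 4, 5}
Tree: B1–B2, B2–B3, B3–B4, B4–B5, B5–B6
The largest bag has 3 vertices, giving width 2; this decomposition certifies tw(G) ≤ 2. Since 3–6–0–7–3 is a cycle in G, G is not acyclic. Forests are exactly the graphs of treewidth ≤ 1, so tw(G) ≥ 2. Hence tw(G) = 2 exactly.

2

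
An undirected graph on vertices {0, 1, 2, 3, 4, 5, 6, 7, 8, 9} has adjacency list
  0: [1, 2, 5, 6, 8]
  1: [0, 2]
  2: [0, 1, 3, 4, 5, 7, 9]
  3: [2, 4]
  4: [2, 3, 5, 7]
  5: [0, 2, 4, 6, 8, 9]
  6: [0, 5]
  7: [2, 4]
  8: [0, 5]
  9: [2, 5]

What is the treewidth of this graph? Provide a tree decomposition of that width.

Every bag has size at most 3, so the width is 3 − 1 = 2 and tw(G) ≤ 2. For the lower bound, the 3 vertices {0, 5, 8} are pairwise adjacent, and any tree decomposition puts a clique entirely inside one bag — forcing width ≥ 2. Hence tw(G) = 2 exactly.

Treewidth 2.
One such decomposition:
Bags: B1 = {0, 2, 5}  B2 = {2, 5, 9}  B3 = {2, 4, 5}  B4 = {0, 5, 8}  B5 = {0, 1, 2}  B6 = {2, 4, 7}  B7 = {2, 3, 4}  B8 = {0, 5, 6}
Tree: B1–B2, B1–B3, B1–B4, B1–B5, B3–B6, B6–B7, B4–B8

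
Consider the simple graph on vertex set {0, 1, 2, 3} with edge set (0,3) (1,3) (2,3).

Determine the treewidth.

A width-1 tree decomposition is:
Bags: B1 = {2, 3}  B2 = {0, 3}  B3 = {1, 3}
Tree: B1–B2, B1–B3
The largest bag has 2 vertices, giving width 1; this decomposition certifies tw(G) ≤ 1. G has an edge, so its treewidth is at least 1. The upper and lower bounds meet at 1, so that is the treewidth.

1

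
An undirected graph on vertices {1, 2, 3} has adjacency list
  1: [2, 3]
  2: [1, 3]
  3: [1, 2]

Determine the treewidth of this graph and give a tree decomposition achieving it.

Treewidth 2.
Bags: B1 = {1, 2, 3}
Tree: (single bag)

With just one bag of size 3, the width is 3 − 1 = 2, so tw(G) ≤ 2. Conversely, {1, 2, 3} is a clique of size 3, and the vertices of any clique must share a bag in every tree decomposition; so some bag has ≥ 3 vertices and tw(G) ≥ 2. Therefore the treewidth is 2.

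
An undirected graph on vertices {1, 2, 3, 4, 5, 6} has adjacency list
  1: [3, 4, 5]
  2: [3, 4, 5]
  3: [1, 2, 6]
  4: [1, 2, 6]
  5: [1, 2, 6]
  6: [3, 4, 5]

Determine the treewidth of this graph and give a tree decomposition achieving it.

Treewidth 3.
One optimal decomposition is:
Bags: B1 = {1, 2, 3, 6}  B2 = {1, 2, 4, 6}  B3 = {1, 2, 5, 6}
Tree: B1–B2, B2–B3

The largest bag has 4 vertices, giving width 3; this decomposition certifies tw(G) ≤ 3. For the lower bound: the 4 vertex sets {1,3}, {4,6}, {2}, {5} are disjoint, each induces a connected subgraph, and every pair is joined by at least one edge of G. Contracting each set to a single vertex therefore yields K_{4} as a minor, and since treewidth is minor-monotone, tw(G) ≥ tw(K_{4}) = 3. Therefore the treewidth is 3.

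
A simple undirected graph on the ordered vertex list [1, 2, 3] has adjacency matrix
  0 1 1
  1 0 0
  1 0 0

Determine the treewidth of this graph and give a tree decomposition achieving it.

The largest bag has 2 vertices, giving width 1; this decomposition certifies tw(G) ≤ 1. Since G has at least one edge (e.g. 3–1), it is not an edgeless graph, so tw(G) ≥ 1. Combining the bounds, tw(G) = 1.

Treewidth 1.
Bags: B1 = {1, 3}  B2 = {1, 2}
Tree: B1–B2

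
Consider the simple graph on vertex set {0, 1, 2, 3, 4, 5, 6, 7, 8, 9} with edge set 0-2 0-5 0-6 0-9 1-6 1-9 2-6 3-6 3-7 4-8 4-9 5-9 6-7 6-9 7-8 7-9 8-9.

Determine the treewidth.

2

A width-2 tree decomposition is:
Bags: B1 = {0, 6, 9}  B2 = {6, 7, 9}  B3 = {0, 2, 6}  B4 = {7, 8, 9}  B5 = {4, 8, 9}  B6 = {3, 6, 7}  B7 = {1, 6, 9}  B8 = {0, 5, 9}
Tree: B1–B2, B1–B3, B2–B4, B4–B5, B2–B6, B1–B7, B1–B8
The largest bag has 3 vertices, giving width 2; this decomposition certifies tw(G) ≤ 2. For the lower bound, the 3 vertices {4, 8, 9} are pairwise adjacent, and any tree decomposition puts a clique entirely inside one bag — forcing width ≥ 2. Therefore the treewidth is 2.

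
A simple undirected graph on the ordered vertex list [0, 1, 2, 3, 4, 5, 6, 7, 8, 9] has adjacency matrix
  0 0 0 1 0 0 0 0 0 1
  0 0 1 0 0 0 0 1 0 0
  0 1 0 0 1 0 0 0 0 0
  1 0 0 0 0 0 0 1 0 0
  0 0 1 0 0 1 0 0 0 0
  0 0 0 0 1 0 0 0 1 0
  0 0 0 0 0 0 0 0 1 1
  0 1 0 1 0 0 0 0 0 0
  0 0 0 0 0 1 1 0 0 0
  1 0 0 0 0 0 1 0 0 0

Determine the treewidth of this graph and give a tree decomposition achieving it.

Treewidth 2.
Bags: B1 = {4, 5, 8}  B2 = {4, 6, 8}  B3 = {4, 6, 9}  B4 = {0, 4, 9}  B5 = {0, 3, 4}  B6 = {3, 4, 7}  B7 = {1, 4, 7}  B8 = {1, 2, 4}
Tree: B1–B2, B2–B3, B3–B4, B4–B5, B5–B6, B6–B7, B7–B8

The largest bag has 3 vertices, giving width 2; this decomposition certifies tw(G) ≤ 2. The edges 4–5–8–6–9–0–3–7–1–2–4 form a cycle, so G is not a tree and its treewidth is at least 2. The upper and lower bounds meet at 2, so that is the treewidth.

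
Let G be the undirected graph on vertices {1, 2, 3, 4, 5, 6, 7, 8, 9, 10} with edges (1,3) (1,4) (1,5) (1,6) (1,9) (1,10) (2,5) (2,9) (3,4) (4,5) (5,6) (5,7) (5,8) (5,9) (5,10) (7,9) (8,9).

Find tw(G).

A width-2 tree decomposition is:
Bags: B1 = {1, 4, 5}  B2 = {1, 5, 10}  B3 = {1, 5, 9}  B4 = {2, 5, 9}  B5 = {5, 7, 9}  B6 = {5, 8, 9}  B7 = {1, 5, 6}  B8 = {1, 3, 4}
Tree: B1–B2, B1–B3, B3–B4, B4–B5, B4–B6, B1–B7, B1–B8
The largest bag has 3 vertices, giving width 2; this decomposition certifies tw(G) ≤ 2. On the other hand G contains the 3-clique {1, 3, 4}. A clique must lie in a single bag of any decomposition, so no decomposition can have width below 2. Therefore the treewidth is 2.

2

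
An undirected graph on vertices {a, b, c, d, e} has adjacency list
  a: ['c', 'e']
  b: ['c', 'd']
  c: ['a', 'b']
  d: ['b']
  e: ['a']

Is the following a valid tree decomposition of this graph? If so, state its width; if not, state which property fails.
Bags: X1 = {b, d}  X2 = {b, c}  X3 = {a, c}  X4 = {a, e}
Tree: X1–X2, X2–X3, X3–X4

Vertex coverage: the bags together contain {a, b, c, d, e}, the full vertex set. Edge coverage: each edge of G has both endpoints in at least one bag. Running intersection: for every vertex, the bags containing it form a connected subtree. All three properties hold, so this is a valid tree decomposition of width max|bag| − 1 = 1, and hence tw(G) ≤ 1.

Yes; width 1.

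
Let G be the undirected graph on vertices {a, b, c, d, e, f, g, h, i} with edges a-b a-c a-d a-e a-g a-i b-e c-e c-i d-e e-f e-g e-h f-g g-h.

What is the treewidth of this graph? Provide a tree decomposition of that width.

The largest bag has 3 vertices, giving width 2; this decomposition certifies tw(G) ≤ 2. On the other hand G contains the 3-clique {a, d, e}. A clique must lie in a single bag of any decomposition, so no decomposition can have width below 2. Therefore the treewidth is 2.

Treewidth 2.
One such decomposition:
Bags: B1 = {a, c, e}  B2 = {a, c, i}  B3 = {a, e, g}  B4 = {a, b, e}  B5 = {e, f, g}  B6 = {a, d, e}  B7 = {e, g, h}
Tree: B1–B2, B1–B3, B3–B4, B3–B5, B3–B6, B5–B7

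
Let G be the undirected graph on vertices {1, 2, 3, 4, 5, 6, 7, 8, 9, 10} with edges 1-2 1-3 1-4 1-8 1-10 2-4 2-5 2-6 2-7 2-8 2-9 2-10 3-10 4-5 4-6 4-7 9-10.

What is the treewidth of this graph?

A width-2 tree decomposition is:
Bags: B1 = {2, 4, 5}  B2 = {1, 2, 4}  B3 = {1, 2, 10}  B4 = {2, 4, 6}  B5 = {2, 4, 7}  B6 = {1, 2, 8}  B7 = {1, 3, 10}  B8 = {2, 9, 10}
Tree: B1–B2, B2–B3, B1–B4, B1–B5, B3–B6, B3–B7, B3–B8
The largest bag has 3 vertices, giving width 2; this decomposition certifies tw(G) ≤ 2. On the other hand G contains the 3-clique {1, 2, 8}. A clique must lie in a single bag of any decomposition, so no decomposition can have width below 2. The upper and lower bounds meet at 2, so that is the treewidth.

2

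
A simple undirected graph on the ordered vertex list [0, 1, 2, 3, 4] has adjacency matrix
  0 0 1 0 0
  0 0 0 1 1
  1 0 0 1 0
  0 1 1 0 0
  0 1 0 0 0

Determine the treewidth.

A width-1 tree decomposition is:
Bags: B1 = {1, 4}  B2 = {1, 3}  B3 = {2, 3}  B4 = {0, 2}
Tree: B1–B2, B2–B3, B3–B4
Every bag has size at most 2, so the width is 2 − 1 = 1 and tw(G) ≤ 1. G has an edge, so its treewidth is at least 1. Hence tw(G) = 1 exactly.

1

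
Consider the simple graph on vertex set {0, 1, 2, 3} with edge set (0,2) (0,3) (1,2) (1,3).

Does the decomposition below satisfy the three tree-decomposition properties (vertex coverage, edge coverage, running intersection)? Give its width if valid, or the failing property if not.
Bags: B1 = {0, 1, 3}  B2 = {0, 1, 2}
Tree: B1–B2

Yes; width 2.

Every vertex of G appears in some bag (union = {0, 1, 2, 3}); every edge is covered by a bag; and for each vertex v the set of bags containing v is connected in the bag tree. The decomposition is therefore valid. The largest bag has 3 vertices, so the width is 2.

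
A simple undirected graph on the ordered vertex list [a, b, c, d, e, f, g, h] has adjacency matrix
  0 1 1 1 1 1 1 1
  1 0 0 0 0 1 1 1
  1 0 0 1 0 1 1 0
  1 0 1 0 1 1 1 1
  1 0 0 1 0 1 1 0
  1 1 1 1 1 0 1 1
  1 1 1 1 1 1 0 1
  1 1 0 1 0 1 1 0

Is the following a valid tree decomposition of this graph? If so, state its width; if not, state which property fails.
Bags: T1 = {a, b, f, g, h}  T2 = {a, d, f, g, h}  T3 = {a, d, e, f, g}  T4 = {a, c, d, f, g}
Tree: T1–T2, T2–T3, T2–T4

Checking the three conditions: (i) the bags cover all of {a, b, c, d, e, f, g, h}; (ii) for each edge, some bag contains both endpoints; (iii) the bags containing any fixed vertex form a subtree. All hold, so the decomposition is valid with width 5 − 1 = 4.

Yes; width 4.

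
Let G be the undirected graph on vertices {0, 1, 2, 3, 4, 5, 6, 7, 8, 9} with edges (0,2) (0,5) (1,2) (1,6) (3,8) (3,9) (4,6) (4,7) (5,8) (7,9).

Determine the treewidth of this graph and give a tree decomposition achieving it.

Every bag has size at most 3, so the width is 3 − 1 = 2 and tw(G) ≤ 2. Since 3–9–7–4–6–1–2–0–5–8–3 is a cycle in G, G is not acyclic. Forests are exactly the graphs of treewidth ≤ 1, so tw(G) ≥ 2. Therefore the treewidth is 2.

Treewidth 2.
Bags: B1 = {3, 7, 9}  B2 = {3, 4, 7}  B3 = {3, 4, 6}  B4 = {1, 3, 6}  B5 = {1, 2, 3}  B6 = {0, 2, 3}  B7 = {0, 3, 5}  B8 = {3, 5, 8}
Tree: B1–B2, B2–B3, B3–B4, B4–B5, B5–B6, B6–B7, B7–B8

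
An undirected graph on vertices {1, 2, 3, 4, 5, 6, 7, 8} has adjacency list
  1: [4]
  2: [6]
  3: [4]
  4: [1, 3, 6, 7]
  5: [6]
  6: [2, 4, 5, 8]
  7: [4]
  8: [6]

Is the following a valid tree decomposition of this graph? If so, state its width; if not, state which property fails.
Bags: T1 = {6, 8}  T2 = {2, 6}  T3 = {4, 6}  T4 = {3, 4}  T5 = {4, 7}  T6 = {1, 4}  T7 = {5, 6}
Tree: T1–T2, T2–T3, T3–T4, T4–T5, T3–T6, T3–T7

Yes; width 1.

Every vertex of G appears in some bag (union = {1, 2, 3, 4, 5, 6, 7, 8}); every edge is covered by a bag; and for each vertex v the set of bags containing v is connected in the bag tree. The decomposition is therefore valid. The largest bag has 2 vertices, so the width is 1.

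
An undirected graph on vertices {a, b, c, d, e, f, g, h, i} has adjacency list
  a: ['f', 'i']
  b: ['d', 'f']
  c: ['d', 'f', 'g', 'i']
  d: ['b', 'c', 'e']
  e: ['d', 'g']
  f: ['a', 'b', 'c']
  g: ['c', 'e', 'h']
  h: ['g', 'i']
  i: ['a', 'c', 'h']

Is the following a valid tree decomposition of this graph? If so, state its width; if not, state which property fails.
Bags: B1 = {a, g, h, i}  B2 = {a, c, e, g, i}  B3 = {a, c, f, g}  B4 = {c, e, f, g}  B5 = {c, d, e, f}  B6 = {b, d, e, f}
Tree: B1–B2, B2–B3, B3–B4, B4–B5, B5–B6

A tree decomposition must satisfy three properties: every vertex lies in some bag; for every edge, both endpoints lie together in some bag; and for every vertex, the bags containing it form a connected subtree. Here bags containing vertex e are not connected in the tree, so the decomposition is invalid.

No — bags containing vertex e are not connected in the tree.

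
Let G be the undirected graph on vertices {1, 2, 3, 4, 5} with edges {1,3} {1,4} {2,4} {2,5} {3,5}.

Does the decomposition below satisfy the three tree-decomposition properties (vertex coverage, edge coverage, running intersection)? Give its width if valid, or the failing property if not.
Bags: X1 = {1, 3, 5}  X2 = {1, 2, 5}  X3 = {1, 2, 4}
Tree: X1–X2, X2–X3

Vertex coverage: the bags together contain {1, 2, 3, 4, 5}, the full vertex set. Edge coverage: each edge of G has both endpoints in at least one bag. Running intersection: for every vertex, the bags containing it form a connected subtree. All three properties hold, so this is a valid tree decomposition of width max|bag| − 1 = 2, and hence tw(G) ≤ 2.

Yes; width 2.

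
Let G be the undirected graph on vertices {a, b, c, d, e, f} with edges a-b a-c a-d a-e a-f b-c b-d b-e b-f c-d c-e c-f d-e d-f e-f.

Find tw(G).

A width-5 tree decomposition is:
Bags: B1 = {a, b, c, d, e, f}
Tree: (single bag)
With just one bag of size 6, the width is 6 − 1 = 5, so tw(G) ≤ 5. For the lower bound, the 6 vertices {a, b, c, d, e, f} are pairwise adjacent, and any tree decomposition puts a clique entirely inside one bag — forcing width ≥ 5. Hence tw(G) = 5 exactly.

5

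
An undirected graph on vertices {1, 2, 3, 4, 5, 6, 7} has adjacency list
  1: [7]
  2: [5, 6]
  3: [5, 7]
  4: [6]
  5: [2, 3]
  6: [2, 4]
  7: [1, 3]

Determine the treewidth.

1

A width-1 tree decomposition is:
Bags: B1 = {1, 7}  B2 = {3, 7}  B3 = {3, 5}  B4 = {2, 5}  B5 = {2, 6}  B6 = {4, 6}
Tree: B1–B2, B2–B3, B3–B4, B4–B5, B5–B6
Each bag holds 2 vertices, so the decomposition has width 1, which upper-bounds the treewidth. Any graph with an edge has treewidth ≥ 1, and G has the edge 1–7. Hence tw(G) = 1 exactly.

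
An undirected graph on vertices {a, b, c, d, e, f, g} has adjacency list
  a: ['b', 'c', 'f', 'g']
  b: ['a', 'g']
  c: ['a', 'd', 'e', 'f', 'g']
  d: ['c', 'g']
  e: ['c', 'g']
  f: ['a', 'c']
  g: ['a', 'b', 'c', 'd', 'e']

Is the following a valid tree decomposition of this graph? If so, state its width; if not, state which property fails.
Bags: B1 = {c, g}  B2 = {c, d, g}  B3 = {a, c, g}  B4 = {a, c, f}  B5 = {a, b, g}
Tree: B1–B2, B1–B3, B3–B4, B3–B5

No — vertex e appears in no bag.

A tree decomposition must satisfy three properties: every vertex lies in some bag; for every edge, both endpoints lie together in some bag; and for every vertex, the bags containing it form a connected subtree. Here vertex e appears in no bag, so the decomposition is invalid.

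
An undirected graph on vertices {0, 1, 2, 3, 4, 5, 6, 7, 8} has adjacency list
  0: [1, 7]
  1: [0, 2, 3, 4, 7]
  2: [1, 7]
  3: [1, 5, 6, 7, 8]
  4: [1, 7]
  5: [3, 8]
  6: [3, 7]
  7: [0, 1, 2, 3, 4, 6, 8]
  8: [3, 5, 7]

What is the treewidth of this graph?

2

A width-2 tree decomposition is:
Bags: B1 = {1, 3, 7}  B2 = {3, 6, 7}  B3 = {3, 7, 8}  B4 = {1, 4, 7}  B5 = {0, 1, 7}  B6 = {1, 2, 7}  B7 = {3, 5, 8}
Tree: B1–B2, B2–B3, B1–B4, B1–B5, B1–B6, B3–B7
The largest bag has 3 vertices, giving width 2; this decomposition certifies tw(G) ≤ 2. Conversely, {3, 5, 8} is a clique of size 3, and the vertices of any clique must share a bag in every tree decomposition; so some bag has ≥ 3 vertices and tw(G) ≥ 2. The upper and lower bounds meet at 2, so that is the treewidth.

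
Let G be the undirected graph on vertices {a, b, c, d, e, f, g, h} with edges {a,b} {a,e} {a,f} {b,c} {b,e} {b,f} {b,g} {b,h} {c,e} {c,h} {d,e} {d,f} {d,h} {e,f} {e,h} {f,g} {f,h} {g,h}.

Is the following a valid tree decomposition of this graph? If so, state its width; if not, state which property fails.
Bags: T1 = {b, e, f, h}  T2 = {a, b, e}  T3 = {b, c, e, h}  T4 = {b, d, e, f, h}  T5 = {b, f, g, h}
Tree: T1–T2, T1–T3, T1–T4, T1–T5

A tree decomposition must satisfy three properties: every vertex lies in some bag; for every edge, both endpoints lie together in some bag; and for every vertex, the bags containing it form a connected subtree. Here edge (f,a) lies in no bag, so the decomposition is invalid.

No — edge (f,a) lies in no bag.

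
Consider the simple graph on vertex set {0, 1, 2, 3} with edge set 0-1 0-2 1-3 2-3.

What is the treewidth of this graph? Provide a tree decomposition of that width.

Each bag holds 3 vertices, so the decomposition has width 2, which upper-bounds the treewidth. Since 0–1–3–2–0 is a cycle in G, G is not acyclic. Forests are exactly the graphs of treewidth ≤ 1, so tw(G) ≥ 2. Combining the bounds, tw(G) = 2.

Treewidth 2.
One optimal decomposition is:
Bags: B1 = {0, 1, 3}  B2 = {0, 2, 3}
Tree: B1–B2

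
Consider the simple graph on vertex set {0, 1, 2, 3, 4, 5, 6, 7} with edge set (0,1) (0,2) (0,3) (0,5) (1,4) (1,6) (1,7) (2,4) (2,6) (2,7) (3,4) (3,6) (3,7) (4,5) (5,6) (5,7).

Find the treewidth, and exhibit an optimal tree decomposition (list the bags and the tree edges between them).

Treewidth 4.
Bags: B1 = {1, 2, 3, 5, 6}  B2 = {0, 1, 2, 3, 5}  B3 = {1, 2, 3, 5, 7}  B4 = {1, 2, 3, 4, 5}
Tree: B1–B2, B2–B3, B3–B4

The largest bag has 5 vertices, giving width 4; this decomposition certifies tw(G) ≤ 4. For the lower bound: the 5 vertex sets {2,6}, {0,3}, {5,7}, {1}, {4} are disjoint, each induces a connected subgraph, and every pair is joined by at least one edge of G. Contracting each set to a single vertex therefore yields K_{5} as a minor, and since treewidth is minor-monotone, tw(G) ≥ tw(K_{5}) = 4. Therefore the treewidth is 4.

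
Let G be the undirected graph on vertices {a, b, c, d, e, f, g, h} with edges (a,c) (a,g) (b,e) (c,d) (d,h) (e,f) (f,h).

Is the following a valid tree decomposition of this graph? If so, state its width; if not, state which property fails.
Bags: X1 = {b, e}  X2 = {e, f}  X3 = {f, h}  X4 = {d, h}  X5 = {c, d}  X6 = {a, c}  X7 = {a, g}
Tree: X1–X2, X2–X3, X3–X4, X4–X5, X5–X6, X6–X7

Every vertex of G appears in some bag (union = {a, b, c, d, e, f, g, h}); every edge is covered by a bag; and for each vertex v the set of bags containing v is connected in the bag tree. The decomposition is therefore valid. The largest bag has 2 vertices, so the width is 1.

Yes; width 1.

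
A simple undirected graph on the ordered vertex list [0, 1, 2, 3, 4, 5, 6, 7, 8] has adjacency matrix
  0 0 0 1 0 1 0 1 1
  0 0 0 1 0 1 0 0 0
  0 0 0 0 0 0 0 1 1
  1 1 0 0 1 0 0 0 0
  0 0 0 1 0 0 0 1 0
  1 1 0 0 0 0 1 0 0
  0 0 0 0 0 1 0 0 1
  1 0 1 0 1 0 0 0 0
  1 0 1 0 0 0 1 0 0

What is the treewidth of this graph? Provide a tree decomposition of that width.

Treewidth 3.
Bags: B1 = {1, 3, 4, 5}  B2 = {0, 3, 4, 5}  B3 = {0, 4, 5, 7}  B4 = {0, 5, 6, 7}  B5 = {0, 6, 7, 8}  B6 = {2, 6, 7, 8}
Tree: B1–B2, B2–B3, B3–B4, B4–B5, B5–B6

The largest bag has 4 vertices, giving width 3; this decomposition certifies tw(G) ≤ 3. For the lower bound: the 4 vertex sets {1,3,4}, {5}, {0}, {2,6,7,8} are disjoint, each induces a connected subgraph, and every pair is joined by at least one edge of G. Contracting each set to a single vertex therefore yields K_{4} as a minor, and since treewidth is minor-monotone, tw(G) ≥ tw(K_{4}) = 3. Therefore the treewidth is 3.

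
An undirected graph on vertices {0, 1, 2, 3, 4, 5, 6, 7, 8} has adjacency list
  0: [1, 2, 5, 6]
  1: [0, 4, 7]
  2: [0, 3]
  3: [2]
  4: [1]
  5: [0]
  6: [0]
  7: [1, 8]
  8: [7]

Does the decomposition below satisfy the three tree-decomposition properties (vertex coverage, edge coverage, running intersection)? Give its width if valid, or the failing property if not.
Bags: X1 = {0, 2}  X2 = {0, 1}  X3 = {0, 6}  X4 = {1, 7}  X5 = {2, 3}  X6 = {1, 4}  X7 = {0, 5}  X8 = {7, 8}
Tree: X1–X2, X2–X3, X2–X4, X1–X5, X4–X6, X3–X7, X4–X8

Yes; width 1.

Vertex coverage: the bags together contain {0, 1, 2, 3, 4, 5, 6, 7, 8}, the full vertex set. Edge coverage: each edge of G has both endpoints in at least one bag. Running intersection: for every vertex, the bags containing it form a connected subtree. All three properties hold, so this is a valid tree decomposition of width max|bag| − 1 = 1, and hence tw(G) ≤ 1.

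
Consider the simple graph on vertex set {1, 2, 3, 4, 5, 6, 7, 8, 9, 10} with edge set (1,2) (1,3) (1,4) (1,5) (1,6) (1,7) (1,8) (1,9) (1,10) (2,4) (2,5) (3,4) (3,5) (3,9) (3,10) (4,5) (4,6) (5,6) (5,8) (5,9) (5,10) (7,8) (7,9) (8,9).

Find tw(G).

3

A width-3 tree decomposition is:
Bags: B1 = {1, 5, 8, 9}  B2 = {1, 3, 5, 9}  B3 = {1, 3, 5, 10}  B4 = {1, 3, 4, 5}  B5 = {1, 7, 8, 9}  B6 = {1, 4, 5, 6}  B7 = {1, 2, 4, 5}
Tree: B1–B2, B2–B3, B3–B4, B1–B5, B4–B6, B6–B7
The largest bag has 4 vertices, giving width 3; this decomposition certifies tw(G) ≤ 3. On the other hand G contains the 4-clique {1, 5, 8, 9}. A clique must lie in a single bag of any decomposition, so no decomposition can have width below 3. The upper and lower bounds meet at 3, so that is the treewidth.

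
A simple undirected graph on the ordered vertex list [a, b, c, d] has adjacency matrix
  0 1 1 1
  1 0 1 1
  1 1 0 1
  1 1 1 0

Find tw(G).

3

A width-3 tree decomposition is:
Bags: B1 = {a, b, c, d}
Tree: (single bag)
With just one bag of size 4, the width is 4 − 1 = 3, so tw(G) ≤ 3. Conversely, {a, b, c, d} is a clique of size 4, and the vertices of any clique must share a bag in every tree decomposition; so some bag has ≥ 4 vertices and tw(G) ≥ 3. Therefore the treewidth is 3.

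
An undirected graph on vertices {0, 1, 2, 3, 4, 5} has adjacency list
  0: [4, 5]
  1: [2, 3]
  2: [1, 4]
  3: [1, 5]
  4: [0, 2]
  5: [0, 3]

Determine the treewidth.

A width-2 tree decomposition is:
Bags: B1 = {0, 3, 5}  B2 = {0, 3, 4}  B3 = {2, 3, 4}  B4 = {1, 2, 3}
Tree: B1–B2, B2–B3, B3–B4
The largest bag has 3 vertices, giving width 2; this decomposition certifies tw(G) ≤ 2. Since 3–5–0–4–2–1–3 is a cycle in G, G is not acyclic. Forests are exactly the graphs of treewidth ≤ 1, so tw(G) ≥ 2. Therefore the treewidth is 2.

2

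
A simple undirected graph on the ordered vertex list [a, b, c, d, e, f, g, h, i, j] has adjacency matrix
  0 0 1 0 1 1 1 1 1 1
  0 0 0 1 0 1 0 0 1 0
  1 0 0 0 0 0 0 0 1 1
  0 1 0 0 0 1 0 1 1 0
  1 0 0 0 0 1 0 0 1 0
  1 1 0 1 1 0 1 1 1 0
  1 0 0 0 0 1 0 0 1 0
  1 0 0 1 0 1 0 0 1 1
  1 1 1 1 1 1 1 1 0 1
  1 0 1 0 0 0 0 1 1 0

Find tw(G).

3

A width-3 tree decomposition is:
Bags: B1 = {d, f, h, i}  B2 = {a, f, h, i}  B3 = {a, e, f, i}  B4 = {a, h, i, j}  B5 = {a, c, i, j}  B6 = {b, d, f, i}  B7 = {a, f, g, i}
Tree: B1–B2, B2–B3, B2–B4, B4–B5, B1–B6, B2–B7
The largest bag has 4 vertices, giving width 3; this decomposition certifies tw(G) ≤ 3. For the lower bound, the 4 vertices {a, h, i, j} are pairwise adjacent, and any tree decomposition puts a clique entirely inside one bag — forcing width ≥ 3. Hence tw(G) = 3 exactly.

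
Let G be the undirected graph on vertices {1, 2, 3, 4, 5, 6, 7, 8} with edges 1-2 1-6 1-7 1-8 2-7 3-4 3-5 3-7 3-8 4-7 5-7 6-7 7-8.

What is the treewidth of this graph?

2

A width-2 tree decomposition is:
Bags: B1 = {1, 7, 8}  B2 = {3, 7, 8}  B3 = {1, 6, 7}  B4 = {3, 5, 7}  B5 = {1, 2, 7}  B6 = {3, 4, 7}
Tree: B1–B2, B1–B3, B2–B4, B1–B5, B2–B6
The largest bag has 3 vertices, giving width 2; this decomposition certifies tw(G) ≤ 2. On the other hand G contains the 3-clique {1, 7, 8}. A clique must lie in a single bag of any decomposition, so no decomposition can have width below 2. Therefore the treewidth is 2.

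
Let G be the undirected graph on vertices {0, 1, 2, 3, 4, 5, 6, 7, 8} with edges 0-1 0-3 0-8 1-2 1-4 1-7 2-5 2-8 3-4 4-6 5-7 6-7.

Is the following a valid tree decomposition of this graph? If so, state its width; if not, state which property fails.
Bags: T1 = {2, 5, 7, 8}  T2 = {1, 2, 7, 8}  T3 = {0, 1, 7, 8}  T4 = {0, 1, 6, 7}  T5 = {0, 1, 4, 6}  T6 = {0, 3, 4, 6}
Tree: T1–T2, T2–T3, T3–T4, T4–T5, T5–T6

Yes; width 3.

Vertex coverage: the bags together contain {0, 1, 2, 3, 4, 5, 6, 7, 8}, the full vertex set. Edge coverage: each edge of G has both endpoints in at least one bag. Running intersection: for every vertex, the bags containing it form a connected subtree. All three properties hold, so this is a valid tree decomposition of width max|bag| − 1 = 3, and hence tw(G) ≤ 3.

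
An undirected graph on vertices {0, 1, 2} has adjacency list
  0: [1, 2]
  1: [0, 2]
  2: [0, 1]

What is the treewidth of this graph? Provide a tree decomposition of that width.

Treewidth 2.
Bags: B1 = {0, 1, 2}
Tree: (single bag)

With just one bag of size 3, the width is 3 − 1 = 2, so tw(G) ≤ 2. Conversely, {0, 1, 2} is a clique of size 3, and the vertices of any clique must share a bag in every tree decomposition; so some bag has ≥ 3 vertices and tw(G) ≥ 2. Hence tw(G) = 2 exactly.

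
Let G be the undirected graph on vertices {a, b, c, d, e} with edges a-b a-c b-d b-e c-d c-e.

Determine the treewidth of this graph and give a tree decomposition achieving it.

Treewidth 2.
One such decomposition:
Bags: B1 = {b, c, d}  B2 = {a, b, c}  B3 = {b, c, e}
Tree: B1–B2, B2–B3

Every bag has size at most 3, so the width is 3 − 1 = 2 and tw(G) ≤ 2. Since d–c–a–b–d is a cycle in G, G is not acyclic. Forests are exactly the graphs of treewidth ≤ 1, so tw(G) ≥ 2. Combining the bounds, tw(G) = 2.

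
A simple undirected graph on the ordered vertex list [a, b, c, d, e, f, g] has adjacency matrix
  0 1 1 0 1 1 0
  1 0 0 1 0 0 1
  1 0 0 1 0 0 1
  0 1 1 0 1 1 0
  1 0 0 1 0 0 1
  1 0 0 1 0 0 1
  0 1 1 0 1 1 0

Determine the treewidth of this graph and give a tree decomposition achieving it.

Each bag holds 4 vertices, so the decomposition has width 3, which upper-bounds the treewidth. For the lower bound: the 4 vertex sets {a,b}, {c,g}, {d}, {f} are disjoint, each induces a connected subgraph, and every pair is joined by at least one edge of G. Contracting each set to a single vertex therefore yields K_{4} as a minor, and since treewidth is minor-monotone, tw(G) ≥ tw(K_{4}) = 3. The upper and lower bounds meet at 3, so that is the treewidth.

Treewidth 3.
Bags: B1 = {a, b, d, g}  B2 = {a, c, d, g}  B3 = {a, d, f, g}  B4 = {a, d, e, g}
Tree: B1–B2, B2–B3, B3–B4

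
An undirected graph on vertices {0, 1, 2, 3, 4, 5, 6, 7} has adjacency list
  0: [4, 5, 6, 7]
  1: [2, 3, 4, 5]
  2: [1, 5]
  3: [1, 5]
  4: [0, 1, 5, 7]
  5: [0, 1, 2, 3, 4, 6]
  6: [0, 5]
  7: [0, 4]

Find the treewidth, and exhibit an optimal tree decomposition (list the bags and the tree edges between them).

Treewidth 2.
One such decomposition:
Bags: B1 = {1, 2, 5}  B2 = {1, 4, 5}  B3 = {0, 4, 5}  B4 = {0, 5, 6}  B5 = {0, 4, 7}  B6 = {1, 3, 5}
Tree: B1–B2, B2–B3, B3–B4, B3–B5, B2–B6

The largest bag has 3 vertices, giving width 2; this decomposition certifies tw(G) ≤ 2. For the lower bound, the 3 vertices {0, 4, 5} are pairwise adjacent, and any tree decomposition puts a clique entirely inside one bag — forcing width ≥ 2. The upper and lower bounds meet at 2, so that is the treewidth.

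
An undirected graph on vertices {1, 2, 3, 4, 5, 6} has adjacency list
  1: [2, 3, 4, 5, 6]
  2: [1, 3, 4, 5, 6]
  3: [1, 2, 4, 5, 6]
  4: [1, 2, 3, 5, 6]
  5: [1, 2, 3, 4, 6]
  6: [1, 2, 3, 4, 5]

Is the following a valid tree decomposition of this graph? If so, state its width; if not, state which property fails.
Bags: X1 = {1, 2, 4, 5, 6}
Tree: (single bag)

No — vertex 3 appears in no bag.

A tree decomposition must satisfy three properties: every vertex lies in some bag; for every edge, both endpoints lie together in some bag; and for every vertex, the bags containing it form a connected subtree. Here vertex 3 appears in no bag, so the decomposition is invalid.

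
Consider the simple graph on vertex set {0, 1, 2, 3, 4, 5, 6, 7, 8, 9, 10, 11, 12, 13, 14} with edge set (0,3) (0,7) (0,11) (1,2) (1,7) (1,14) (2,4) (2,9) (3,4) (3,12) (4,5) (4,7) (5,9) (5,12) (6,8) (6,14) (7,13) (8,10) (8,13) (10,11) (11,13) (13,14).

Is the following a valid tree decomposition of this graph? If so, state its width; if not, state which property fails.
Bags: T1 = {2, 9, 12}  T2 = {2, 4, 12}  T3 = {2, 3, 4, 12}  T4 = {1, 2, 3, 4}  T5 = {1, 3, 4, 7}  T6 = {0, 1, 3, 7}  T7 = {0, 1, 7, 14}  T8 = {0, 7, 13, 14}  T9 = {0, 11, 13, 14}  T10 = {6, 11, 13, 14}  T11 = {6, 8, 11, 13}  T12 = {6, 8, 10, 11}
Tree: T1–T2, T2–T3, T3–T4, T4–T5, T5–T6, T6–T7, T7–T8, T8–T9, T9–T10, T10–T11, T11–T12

No — vertex 5 appears in no bag.

A tree decomposition must satisfy three properties: every vertex lies in some bag; for every edge, both endpoints lie together in some bag; and for every vertex, the bags containing it form a connected subtree. Here vertex 5 appears in no bag, so the decomposition is invalid.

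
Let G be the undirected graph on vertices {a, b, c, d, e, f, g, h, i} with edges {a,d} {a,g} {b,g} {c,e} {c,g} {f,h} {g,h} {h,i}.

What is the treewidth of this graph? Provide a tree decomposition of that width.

Every bag has size at most 2, so the width is 2 − 1 = 1 and tw(G) ≤ 1. G has an edge, so its treewidth is at least 1. The upper and lower bounds meet at 1, so that is the treewidth.

Treewidth 1.
One such decomposition:
Bags: B1 = {h, i}  B2 = {g, h}  B3 = {a, g}  B4 = {f, h}  B5 = {a, d}  B6 = {c, g}  B7 = {c, e}  B8 = {b, g}
Tree: B1–B2, B2–B3, B1–B4, B3–B5, B3–B6, B6–B7, B6–B8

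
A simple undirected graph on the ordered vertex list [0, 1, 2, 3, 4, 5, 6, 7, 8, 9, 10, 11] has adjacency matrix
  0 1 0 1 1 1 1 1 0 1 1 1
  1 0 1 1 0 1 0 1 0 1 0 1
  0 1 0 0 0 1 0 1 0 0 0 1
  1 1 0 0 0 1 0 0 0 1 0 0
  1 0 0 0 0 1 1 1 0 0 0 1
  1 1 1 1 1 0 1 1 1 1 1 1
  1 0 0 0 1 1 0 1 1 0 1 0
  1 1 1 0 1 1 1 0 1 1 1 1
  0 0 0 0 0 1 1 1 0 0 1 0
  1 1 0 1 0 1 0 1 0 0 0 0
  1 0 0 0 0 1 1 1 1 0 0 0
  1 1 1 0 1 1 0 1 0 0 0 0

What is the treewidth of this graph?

4

A width-4 tree decomposition is:
Bags: B1 = {0, 5, 6, 7, 10}  B2 = {0, 4, 5, 6, 7}  B3 = {0, 4, 5, 7, 11}  B4 = {0, 1, 5, 7, 11}  B5 = {1, 2, 5, 7, 11}  B6 = {0, 1, 5, 7, 9}  B7 = {5, 6, 7, 8, 10}  B8 = {0, 1, 3, 5, 9}
Tree: B1–B2, B2–B3, B3–B4, B4–B5, B4–B6, B1–B7, B6–B8
Every bag has size at most 5, so the width is 5 − 1 = 4 and tw(G) ≤ 4. Conversely, {0, 1, 3, 5, 9} is a clique of size 5, and the vertices of any clique must share a bag in every tree decomposition; so some bag has ≥ 5 vertices and tw(G) ≥ 4. The upper and lower bounds meet at 4, so that is the treewidth.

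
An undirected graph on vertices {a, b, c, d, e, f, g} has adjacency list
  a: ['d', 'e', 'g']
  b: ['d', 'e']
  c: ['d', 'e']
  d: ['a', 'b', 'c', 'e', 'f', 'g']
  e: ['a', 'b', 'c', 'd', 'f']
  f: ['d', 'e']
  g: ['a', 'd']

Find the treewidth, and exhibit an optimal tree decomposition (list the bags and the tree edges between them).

Each bag holds 3 vertices, so the decomposition has width 2, which upper-bounds the treewidth. On the other hand G contains the 3-clique {a, d, g}. A clique must lie in a single bag of any decomposition, so no decomposition can have width below 2. Hence tw(G) = 2 exactly.

Treewidth 2.
One such decomposition:
Bags: B1 = {a, d, e}  B2 = {c, d, e}  B3 = {b, d, e}  B4 = {d, e, f}  B5 = {a, d, g}
Tree: B1–B2, B1–B3, B2–B4, B1–B5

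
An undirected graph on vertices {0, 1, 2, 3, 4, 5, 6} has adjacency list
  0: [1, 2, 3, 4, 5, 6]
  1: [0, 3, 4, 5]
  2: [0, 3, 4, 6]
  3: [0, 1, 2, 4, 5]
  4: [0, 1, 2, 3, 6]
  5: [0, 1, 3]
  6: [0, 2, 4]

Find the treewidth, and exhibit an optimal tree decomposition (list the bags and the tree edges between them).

Treewidth 3.
Bags: B1 = {0, 2, 3, 4}  B2 = {0, 1, 3, 4}  B3 = {0, 2, 4, 6}  B4 = {0, 1, 3, 5}
Tree: B1–B2, B1–B3, B2–B4

Every bag has size at most 4, so the width is 4 − 1 = 3 and tw(G) ≤ 3. Conversely, {0, 1, 3, 4} is a clique of size 4, and the vertices of any clique must share a bag in every tree decomposition; so some bag has ≥ 4 vertices and tw(G) ≥ 3. Hence tw(G) = 3 exactly.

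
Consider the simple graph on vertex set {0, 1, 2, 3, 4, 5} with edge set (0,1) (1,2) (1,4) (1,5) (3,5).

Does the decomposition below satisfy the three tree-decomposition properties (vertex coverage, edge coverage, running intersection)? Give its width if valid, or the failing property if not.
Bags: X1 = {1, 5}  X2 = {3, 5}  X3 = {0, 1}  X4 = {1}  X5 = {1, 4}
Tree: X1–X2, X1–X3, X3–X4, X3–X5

A tree decomposition must satisfy three properties: every vertex lies in some bag; for every edge, both endpoints lie together in some bag; and for every vertex, the bags containing it form a connected subtree. Here vertex 2 appears in no bag, so the decomposition is invalid.

No — vertex 2 appears in no bag.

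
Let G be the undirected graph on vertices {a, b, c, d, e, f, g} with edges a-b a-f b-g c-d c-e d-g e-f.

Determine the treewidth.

2

A width-2 tree decomposition is:
Bags: B1 = {a, b, f}  B2 = {b, f, g}  B3 = {d, f, g}  B4 = {c, d, f}  B5 = {c, e, f}
Tree: B1–B2, B2–B3, B3–B4, B4–B5
Every bag has size at most 3, so the width is 3 − 1 = 2 and tw(G) ≤ 2. For the lower bound, G contains the cycle f–a–b–g–d–c–e–f, so G is not a forest; only forests have treewidth ≤ 1, hence tw(G) ≥ 2. Hence tw(G) = 2 exactly.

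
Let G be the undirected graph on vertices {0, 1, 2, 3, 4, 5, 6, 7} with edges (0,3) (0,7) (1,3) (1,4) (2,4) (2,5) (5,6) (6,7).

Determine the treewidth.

A width-2 tree decomposition is:
Bags: B1 = {0, 3, 7}  B2 = {1, 3, 7}  B3 = {1, 4, 7}  B4 = {2, 4, 7}  B5 = {2, 5, 7}  B6 = {5, 6, 7}
Tree: B1–B2, B2–B3, B3–B4, B4–B5, B5–B6
The largest bag has 3 vertices, giving width 2; this decomposition certifies tw(G) ≤ 2. The edges 7–0–3–1–4–2–5–6–7 form a cycle, so G is not a tree and its treewidth is at least 2. Therefore the treewidth is 2.

2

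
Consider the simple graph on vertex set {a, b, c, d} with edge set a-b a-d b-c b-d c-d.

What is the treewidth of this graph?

2

A width-2 tree decomposition is:
Bags: B1 = {a, b, d}  B2 = {b, c, d}
Tree: B1–B2
Every bag has size at most 3, so the width is 3 − 1 = 2 and tw(G) ≤ 2. For the lower bound, the 3 vertices {b, c, d} are pairwise adjacent, and any tree decomposition puts a clique entirely inside one bag — forcing width ≥ 2. Therefore the treewidth is 2.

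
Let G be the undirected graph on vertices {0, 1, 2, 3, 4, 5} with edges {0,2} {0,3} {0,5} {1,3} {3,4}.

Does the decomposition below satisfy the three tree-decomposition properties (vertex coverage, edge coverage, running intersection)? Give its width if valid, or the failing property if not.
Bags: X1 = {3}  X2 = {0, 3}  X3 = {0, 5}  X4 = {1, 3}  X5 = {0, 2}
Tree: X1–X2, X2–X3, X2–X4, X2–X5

No — vertex 4 appears in no bag.

A tree decomposition must satisfy three properties: every vertex lies in some bag; for every edge, both endpoints lie together in some bag; and for every vertex, the bags containing it form a connected subtree. Here vertex 4 appears in no bag, so the decomposition is invalid.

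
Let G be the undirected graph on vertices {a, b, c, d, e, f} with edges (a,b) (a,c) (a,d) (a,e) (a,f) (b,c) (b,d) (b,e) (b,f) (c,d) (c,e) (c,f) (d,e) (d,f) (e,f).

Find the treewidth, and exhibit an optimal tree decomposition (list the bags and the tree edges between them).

Treewidth 5.
One such decomposition:
Bags: B1 = {a, b, c, d, e, f}
Tree: (single bag)

A single bag containing all 6 vertices is trivially a valid decomposition of width 5. On the other hand G contains the 6-clique {a, b, c, d, e, f}. A clique must lie in a single bag of any decomposition, so no decomposition can have width below 5. Hence tw(G) = 5 exactly.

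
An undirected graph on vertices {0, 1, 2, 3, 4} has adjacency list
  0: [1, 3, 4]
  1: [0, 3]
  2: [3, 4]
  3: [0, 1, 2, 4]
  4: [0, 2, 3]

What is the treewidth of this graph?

2

A width-2 tree decomposition is:
Bags: B1 = {0, 3, 4}  B2 = {0, 1, 3}  B3 = {2, 3, 4}
Tree: B1–B2, B1–B3
Every bag has size at most 3, so the width is 3 − 1 = 2 and tw(G) ≤ 2. Conversely, {0, 1, 3} is a clique of size 3, and the vertices of any clique must share a bag in every tree decomposition; so some bag has ≥ 3 vertices and tw(G) ≥ 2. Combining the bounds, tw(G) = 2.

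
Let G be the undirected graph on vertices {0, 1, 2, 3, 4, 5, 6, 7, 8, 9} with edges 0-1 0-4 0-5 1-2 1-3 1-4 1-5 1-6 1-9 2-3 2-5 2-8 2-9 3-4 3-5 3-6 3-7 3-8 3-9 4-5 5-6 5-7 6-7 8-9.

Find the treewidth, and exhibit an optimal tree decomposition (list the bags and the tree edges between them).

Treewidth 3.
One such decomposition:
Bags: B1 = {1, 2, 3, 5}  B2 = {1, 3, 5, 6}  B3 = {1, 2, 3, 9}  B4 = {1, 3, 4, 5}  B5 = {3, 5, 6, 7}  B6 = {0, 1, 4, 5}  B7 = {2, 3, 8, 9}
Tree: B1–B2, B1–B3, B2–B4, B2–B5, B4–B6, B3–B7

Each bag holds 4 vertices, so the decomposition has width 3, which upper-bounds the treewidth. Conversely, {0, 1, 4, 5} is a clique of size 4, and the vertices of any clique must share a bag in every tree decomposition; so some bag has ≥ 4 vertices and tw(G) ≥ 3. Combining the bounds, tw(G) = 3.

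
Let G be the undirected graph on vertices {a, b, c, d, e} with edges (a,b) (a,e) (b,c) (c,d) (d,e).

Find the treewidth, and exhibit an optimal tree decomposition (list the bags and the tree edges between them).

The largest bag has 3 vertices, giving width 2; this decomposition certifies tw(G) ≤ 2. Since c–d–e–a–b–c is a cycle in G, G is not acyclic. Forests are exactly the graphs of treewidth ≤ 1, so tw(G) ≥ 2. Hence tw(G) = 2 exactly.

Treewidth 2.
One such decomposition:
Bags: B1 = {c, d, e}  B2 = {a, c, e}  B3 = {a, b, c}
Tree: B1–B2, B2–B3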